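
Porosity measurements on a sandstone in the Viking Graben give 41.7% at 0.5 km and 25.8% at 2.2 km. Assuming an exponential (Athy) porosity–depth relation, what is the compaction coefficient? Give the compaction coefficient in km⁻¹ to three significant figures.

0.282 km⁻¹

Athy: φ(z) = φ₀ e^(−kz) ⇒ φ₁/φ₂ = e^{k(z₂−z₁)} ⇒ k = ln(φ₁/φ₂)/(z₂−z₁)
k = ln(0.417/0.258) / (2.2 − 0.5) = ln(1.616) / 1.7 = 0.4801 / 1.7 = 0.2824 km⁻¹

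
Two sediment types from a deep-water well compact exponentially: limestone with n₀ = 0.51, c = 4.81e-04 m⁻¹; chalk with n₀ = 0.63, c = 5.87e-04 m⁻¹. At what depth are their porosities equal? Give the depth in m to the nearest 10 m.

1990 m

Working in km (1 km = 1000 m; c in km⁻¹ = c in m⁻¹ × 1000):
Set n₀ₐ e^(−cₐZ) = n₀ᵦ e^(−cᵦZ) ⇒ ln(n₀ₐ/n₀ᵦ) = (cₐ − cᵦ)·Z
Z = ln(0.51/0.63) / (0.481 − 0.587) = -0.2113 / -0.106 = 1.993 km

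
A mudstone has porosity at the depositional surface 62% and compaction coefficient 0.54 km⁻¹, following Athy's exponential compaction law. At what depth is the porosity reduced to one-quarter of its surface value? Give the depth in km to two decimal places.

2.57 km

n/n₀ = 1/4 ⇒ exp(−β·Z) = 1/4 ⇒ Z = ln(4) / β
Z = 1.3863 / 0.54 = 2.567 km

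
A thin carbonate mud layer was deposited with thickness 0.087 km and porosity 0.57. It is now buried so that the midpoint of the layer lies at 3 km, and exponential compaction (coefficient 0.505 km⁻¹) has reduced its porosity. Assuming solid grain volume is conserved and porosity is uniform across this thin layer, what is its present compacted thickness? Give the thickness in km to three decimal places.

Porosity at 3 km: n = 0.57·exp(−0.505×3) = 0.1253
Solid-volume conservation: h(1−n) = h₀(1−n₀) ⇒ h = h₀·(1−n₀)/(1−n)
h = 0.087 × (1 − 0.57)/(1 − 0.1253) = 0.087 × 0.4916 = 0.0428 km

0.043 km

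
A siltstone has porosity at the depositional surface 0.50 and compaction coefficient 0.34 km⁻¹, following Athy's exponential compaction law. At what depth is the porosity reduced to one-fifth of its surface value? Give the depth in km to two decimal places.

4.73 km

n/n₀ = 1/5 ⇒ exp(−k·z) = 1/5 ⇒ z = ln(5) / k
z = 1.6094 / 0.34 = 4.734 km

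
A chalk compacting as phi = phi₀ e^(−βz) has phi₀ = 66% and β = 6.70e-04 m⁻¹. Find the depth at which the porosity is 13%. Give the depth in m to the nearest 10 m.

2420 m

Working in km (1 km = 1000 m; β in km⁻¹ = β in m⁻¹ × 1000):
Invert Athy's law: z = ln(phi₀/phi) / β
z = ln(0.66/0.13) / 0.67 = ln(5.077) / 0.67 = 1.6247 / 0.67 = 2.425 km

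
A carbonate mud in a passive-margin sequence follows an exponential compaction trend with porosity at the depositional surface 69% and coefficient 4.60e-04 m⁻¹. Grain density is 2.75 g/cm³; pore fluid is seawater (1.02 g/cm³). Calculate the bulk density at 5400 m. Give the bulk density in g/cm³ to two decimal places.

2.65 g/cm³

Working in km (1 km = 1000 m; c in km⁻¹ = c in m⁻¹ × 1000):
Porosity at depth: n = 0.69·exp(−0.46×5.4) = 0.69×0.0834 = 0.0576
Bulk density: ρ_b = (1−n)ρ_g + n·ρ_f = 0.9424×2.75 + 0.0576×1.02
       = 2.592 + 0.059 = 2.650 g/cm³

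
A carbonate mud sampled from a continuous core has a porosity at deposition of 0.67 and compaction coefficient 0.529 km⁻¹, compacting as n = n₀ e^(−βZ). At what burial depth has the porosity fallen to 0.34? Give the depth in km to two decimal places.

Invert Athy's law: Z = ln(n₀/n) / β
Z = ln(0.67/0.34) / 0.529 = ln(1.971) / 0.529 = 0.6783 / 0.529 = 1.282 km

1.28 km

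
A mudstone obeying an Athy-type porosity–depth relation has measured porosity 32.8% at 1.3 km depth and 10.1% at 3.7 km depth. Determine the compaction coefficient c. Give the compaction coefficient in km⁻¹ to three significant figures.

Athy: φ(d) = φ₀ e^(−cd) ⇒ φ₁/φ₂ = e^{c(d₂−d₁)} ⇒ c = ln(φ₁/φ₂)/(d₂−d₁)
c = ln(0.328/0.101) / (3.7 − 1.3) = ln(3.248) / 2.4 = 1.1779 / 2.4 = 0.4908 km⁻¹

0.491 km⁻¹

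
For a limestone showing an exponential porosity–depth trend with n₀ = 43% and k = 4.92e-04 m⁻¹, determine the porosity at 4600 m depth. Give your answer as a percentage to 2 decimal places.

4.47%

Working in km (1 km = 1000 m; k in km⁻¹ = k in m⁻¹ × 1000):
n = n₀·exp(−k·z) = 0.43 × exp(−0.492 × 4.6) = 0.43 × exp(−2.263)
  = 0.43 × 0.1040 = 0.0447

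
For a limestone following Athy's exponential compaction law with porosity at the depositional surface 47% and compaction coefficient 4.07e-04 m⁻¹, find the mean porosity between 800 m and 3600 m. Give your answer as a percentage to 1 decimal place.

Working in km (1 km = 1000 m; c in km⁻¹ = c in m⁻¹ × 1000):
⟨n⟩ = (1/(d₂−d₁)) ∫ n₀ e^(−cd) dd = n₀·(e^(−c·d₁) − e^(−c·d₂)) / (c·(d₂−d₁))
e^(−0.407×0.8) = 0.7221; e^(−0.407×3.6) = 0.2310
⟨n⟩ = 0.47 × (0.7221 − 0.2310) / (0.407 × 2.8) = 0.47 × 0.4309 = 0.2025

20.3%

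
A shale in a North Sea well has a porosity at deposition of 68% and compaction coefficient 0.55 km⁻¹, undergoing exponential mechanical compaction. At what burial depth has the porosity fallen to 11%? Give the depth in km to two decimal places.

3.31 km

Invert Athy's law: d = ln(φ₀/φ) / k
d = ln(0.68/0.11) / 0.55 = ln(6.182) / 0.55 = 1.8216 / 0.55 = 3.312 km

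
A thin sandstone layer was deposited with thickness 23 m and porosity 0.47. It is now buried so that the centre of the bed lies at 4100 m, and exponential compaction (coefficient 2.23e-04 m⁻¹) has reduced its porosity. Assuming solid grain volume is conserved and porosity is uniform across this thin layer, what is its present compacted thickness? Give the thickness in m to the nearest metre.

Working in km (1 km = 1000 m; k in km⁻¹ = k in m⁻¹ × 1000):
Porosity at 4.1 km: n = 0.47·exp(−0.223×4.1) = 0.1884
Solid-volume conservation: h(1−n) = h₀(1−n₀) ⇒ h = h₀·(1−n₀)/(1−n)
h = 0.023 × (1 − 0.47)/(1 − 0.1884) = 0.023 × 0.6530 = 0.0150 km

15 m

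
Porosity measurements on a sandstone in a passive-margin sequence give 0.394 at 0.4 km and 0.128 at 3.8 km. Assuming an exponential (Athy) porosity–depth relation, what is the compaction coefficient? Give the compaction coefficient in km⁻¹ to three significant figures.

Athy: n(z) = n₀ e^(−βz) ⇒ n₁/n₂ = e^{β(z₂−z₁)} ⇒ β = ln(n₁/n₂)/(z₂−z₁)
β = ln(0.394/0.128) / (3.8 − 0.4) = ln(3.078) / 3.4 = 1.1243 / 3.4 = 0.3307 km⁻¹

0.331 km⁻¹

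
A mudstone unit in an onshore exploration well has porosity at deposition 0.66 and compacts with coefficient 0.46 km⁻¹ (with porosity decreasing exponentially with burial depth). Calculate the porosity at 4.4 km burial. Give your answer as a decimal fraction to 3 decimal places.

n = n₀·exp(−β·z) = 0.66 × exp(−0.46 × 4.4) = 0.66 × exp(−2.024)
  = 0.66 × 0.1321 = 0.0872

0.087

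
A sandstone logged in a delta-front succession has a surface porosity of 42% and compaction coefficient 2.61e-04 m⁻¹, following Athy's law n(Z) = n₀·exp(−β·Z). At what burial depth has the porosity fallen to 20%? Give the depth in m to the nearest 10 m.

Working in km (1 km = 1000 m; β in km⁻¹ = β in m⁻¹ × 1000):
Invert Athy's law: Z = ln(n₀/n) / β
Z = ln(0.42/0.2) / 0.261 = ln(2.1) / 0.261 = 0.7419 / 0.261 = 2.843 km

2840 m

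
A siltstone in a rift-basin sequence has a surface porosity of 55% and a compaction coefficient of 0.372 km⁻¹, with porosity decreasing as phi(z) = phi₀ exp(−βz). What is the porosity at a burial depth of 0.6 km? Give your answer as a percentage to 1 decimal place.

phi = phi₀·exp(−β·z) = 0.55 × exp(−0.372 × 0.6) = 0.55 × exp(−0.2232)
  = 0.55 × 0.8000 = 0.4400

44.0%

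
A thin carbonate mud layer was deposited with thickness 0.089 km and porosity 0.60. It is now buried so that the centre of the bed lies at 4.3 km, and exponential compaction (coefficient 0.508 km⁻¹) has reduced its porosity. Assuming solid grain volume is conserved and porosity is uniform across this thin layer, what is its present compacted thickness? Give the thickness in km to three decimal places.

0.038 km

Porosity at 4.3 km: φ = 0.6·exp(−0.508×4.3) = 0.0675
Solid-volume conservation: h(1−φ) = h₀(1−φ₀) ⇒ h = h₀·(1−φ₀)/(1−φ)
h = 0.089 × (1 − 0.6)/(1 − 0.0675) = 0.089 × 0.4290 = 0.0382 km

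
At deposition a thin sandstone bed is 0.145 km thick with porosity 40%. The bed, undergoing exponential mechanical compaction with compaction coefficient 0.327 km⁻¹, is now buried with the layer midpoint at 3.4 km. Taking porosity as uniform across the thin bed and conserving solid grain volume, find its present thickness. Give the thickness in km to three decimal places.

Porosity at 3.4 km: phi = 0.4·exp(−0.327×3.4) = 0.1316
Solid-volume conservation: h(1−phi) = h₀(1−phi₀) ⇒ h = h₀·(1−phi₀)/(1−phi)
h = 0.145 × (1 − 0.4)/(1 − 0.1316) = 0.145 × 0.6909 = 0.1002 km

0.100 km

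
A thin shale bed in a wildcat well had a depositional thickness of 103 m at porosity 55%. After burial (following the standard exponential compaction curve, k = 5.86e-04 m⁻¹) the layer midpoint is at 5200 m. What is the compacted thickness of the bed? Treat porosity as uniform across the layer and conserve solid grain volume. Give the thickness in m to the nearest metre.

Working in km (1 km = 1000 m; k in km⁻¹ = k in m⁻¹ × 1000):
Porosity at 5.2 km: n = 0.55·exp(−0.586×5.2) = 0.0261
Solid-volume conservation: h(1−n) = h₀(1−n₀) ⇒ h = h₀·(1−n₀)/(1−n)
h = 0.103 × (1 − 0.55)/(1 − 0.0261) = 0.103 × 0.4621 = 0.0476 km

48 m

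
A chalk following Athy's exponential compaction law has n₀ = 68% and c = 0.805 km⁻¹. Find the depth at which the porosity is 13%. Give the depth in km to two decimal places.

2.06 km

Invert Athy's law: Z = ln(n₀/n) / c
Z = ln(0.68/0.13) / 0.805 = ln(5.231) / 0.805 = 1.6546 / 0.805 = 2.055 km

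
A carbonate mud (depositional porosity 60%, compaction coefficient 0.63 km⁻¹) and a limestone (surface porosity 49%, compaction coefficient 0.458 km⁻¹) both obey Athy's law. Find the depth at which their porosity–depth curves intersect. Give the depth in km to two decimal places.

1.18 km

Set phi₀ₐ e^(−cₐz) = phi₀ᵦ e^(−cᵦz) ⇒ ln(phi₀ₐ/phi₀ᵦ) = (cₐ − cᵦ)·z
z = ln(0.6/0.49) / (0.63 − 0.458) = 0.2025 / 0.172 = 1.177 km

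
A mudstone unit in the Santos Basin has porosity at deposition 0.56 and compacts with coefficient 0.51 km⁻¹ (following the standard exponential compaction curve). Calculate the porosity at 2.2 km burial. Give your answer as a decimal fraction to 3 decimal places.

0.182

phi = phi₀·exp(−k·d) = 0.56 × exp(−0.51 × 2.2) = 0.56 × exp(−1.122)
  = 0.56 × 0.3256 = 0.1824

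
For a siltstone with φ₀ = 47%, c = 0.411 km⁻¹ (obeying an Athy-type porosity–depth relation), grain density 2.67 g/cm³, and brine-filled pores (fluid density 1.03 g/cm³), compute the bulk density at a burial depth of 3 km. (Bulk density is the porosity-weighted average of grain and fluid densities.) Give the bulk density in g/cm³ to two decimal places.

2.45 g/cm³

Porosity at depth: φ = 0.47·exp(−0.411×3) = 0.47×0.2914 = 0.1370
Bulk density: ρ_b = (1−φ)ρ_g + φ·ρ_f = 0.8630×2.67 + 0.1370×1.03
       = 2.304 + 0.141 = 2.445 g/cm³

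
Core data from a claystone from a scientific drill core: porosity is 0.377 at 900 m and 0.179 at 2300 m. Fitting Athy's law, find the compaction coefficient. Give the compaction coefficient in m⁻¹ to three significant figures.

Working in km (1 km = 1000 m; k in km⁻¹ = k in m⁻¹ × 1000):
Athy: phi(Z) = phi₀ e^(−kZ) ⇒ phi₁/phi₂ = e^{k(Z₂−Z₁)} ⇒ k = ln(phi₁/phi₂)/(Z₂−Z₁)
k = ln(0.377/0.179) / (2.3 − 0.9) = ln(2.106) / 1.4 = 0.7449 / 1.4 = 0.532 km⁻¹

0.000532 m⁻¹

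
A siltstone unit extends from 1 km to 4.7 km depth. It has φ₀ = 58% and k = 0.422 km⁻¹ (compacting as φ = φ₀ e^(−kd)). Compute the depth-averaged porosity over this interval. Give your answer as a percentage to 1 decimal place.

⟨φ⟩ = (1/(d₂−d₁)) ∫ φ₀ e^(−kd) dd = φ₀·(e^(−k·d₁) − e^(−k·d₂)) / (k·(d₂−d₁))
e^(−0.422×1) = 0.6557; e^(−0.422×4.7) = 0.1376
⟨φ⟩ = 0.58 × (0.6557 − 0.1376) / (0.422 × 3.7) = 0.58 × 0.3318 = 0.1925

19.2%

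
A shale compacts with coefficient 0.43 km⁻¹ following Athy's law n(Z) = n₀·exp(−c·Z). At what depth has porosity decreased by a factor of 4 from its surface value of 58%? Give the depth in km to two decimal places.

n/n₀ = 1/4 ⇒ exp(−c·Z) = 1/4 ⇒ Z = ln(4) / c
Z = 1.3863 / 0.43 = 3.224 km

3.22 km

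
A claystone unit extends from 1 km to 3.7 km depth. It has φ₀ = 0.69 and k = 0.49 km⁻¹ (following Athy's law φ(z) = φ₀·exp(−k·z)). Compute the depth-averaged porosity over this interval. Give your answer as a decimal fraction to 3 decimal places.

⟨φ⟩ = (1/(z₂−z₁)) ∫ φ₀ e^(−kz) dz = φ₀·(e^(−k·z₁) − e^(−k·z₂)) / (k·(z₂−z₁))
e^(−0.49×1) = 0.6126; e^(−0.49×3.7) = 0.1632
⟨φ⟩ = 0.69 × (0.6126 − 0.1632) / (0.49 × 2.7) = 0.69 × 0.3397 = 0.2344

0.234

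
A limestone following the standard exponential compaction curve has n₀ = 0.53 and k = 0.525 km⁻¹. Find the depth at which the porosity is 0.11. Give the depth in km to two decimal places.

Invert Athy's law: Z = ln(n₀/n) / k
Z = ln(0.53/0.11) / 0.525 = ln(4.818) / 0.525 = 1.5724 / 0.525 = 2.995 km

3.00 km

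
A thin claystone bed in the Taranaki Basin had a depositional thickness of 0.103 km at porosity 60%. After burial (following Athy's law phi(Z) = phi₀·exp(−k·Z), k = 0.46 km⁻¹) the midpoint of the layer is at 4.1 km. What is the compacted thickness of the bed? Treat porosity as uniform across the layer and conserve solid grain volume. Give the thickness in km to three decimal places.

0.045 km

Porosity at 4.1 km: phi = 0.6·exp(−0.46×4.1) = 0.0910
Solid-volume conservation: h(1−phi) = h₀(1−phi₀) ⇒ h = h₀·(1−phi₀)/(1−phi)
h = 0.103 × (1 − 0.6)/(1 − 0.0910) = 0.103 × 0.4400 = 0.0453 km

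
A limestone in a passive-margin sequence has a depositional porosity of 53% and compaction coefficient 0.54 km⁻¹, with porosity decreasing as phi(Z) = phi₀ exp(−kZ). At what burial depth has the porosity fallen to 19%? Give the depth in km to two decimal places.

1.90 km

Invert Athy's law: Z = ln(phi₀/phi) / k
Z = ln(0.53/0.19) / 0.54 = ln(2.789) / 0.54 = 1.0259 / 0.54 = 1.900 km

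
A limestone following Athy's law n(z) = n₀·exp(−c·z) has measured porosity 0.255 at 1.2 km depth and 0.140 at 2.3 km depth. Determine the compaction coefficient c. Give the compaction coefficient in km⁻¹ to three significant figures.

Athy: n(z) = n₀ e^(−cz) ⇒ n₁/n₂ = e^{c(z₂−z₁)} ⇒ c = ln(n₁/n₂)/(z₂−z₁)
c = ln(0.255/0.14) / (2.3 − 1.2) = ln(1.821) / 1.1 = 0.5996 / 1.1 = 0.5451 km⁻¹

0.545 km⁻¹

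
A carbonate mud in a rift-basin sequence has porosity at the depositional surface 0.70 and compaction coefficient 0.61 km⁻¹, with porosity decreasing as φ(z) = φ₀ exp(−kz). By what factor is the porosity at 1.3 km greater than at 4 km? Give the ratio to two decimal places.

φ(z₁)/φ(z₂) = e^(−k·z₁)/e^(−k·z₂) = e^{k(z₂−z₁)}
= exp(0.61 × 2.7) = exp(1.647) = 5.1914

5.19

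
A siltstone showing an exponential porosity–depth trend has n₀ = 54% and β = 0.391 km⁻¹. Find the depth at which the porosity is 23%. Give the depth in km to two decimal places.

Invert Athy's law: d = ln(n₀/n) / β
d = ln(0.54/0.23) / 0.391 = ln(2.348) / 0.391 = 0.8535 / 0.391 = 2.183 km

2.18 km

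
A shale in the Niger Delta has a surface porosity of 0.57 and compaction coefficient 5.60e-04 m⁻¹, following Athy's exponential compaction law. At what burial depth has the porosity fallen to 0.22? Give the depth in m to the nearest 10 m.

Working in km (1 km = 1000 m; c in km⁻¹ = c in m⁻¹ × 1000):
Invert Athy's law: z = ln(phi₀/phi) / c
z = ln(0.57/0.22) / 0.56 = ln(2.591) / 0.56 = 0.9520 / 0.56 = 1.700 km

1700 m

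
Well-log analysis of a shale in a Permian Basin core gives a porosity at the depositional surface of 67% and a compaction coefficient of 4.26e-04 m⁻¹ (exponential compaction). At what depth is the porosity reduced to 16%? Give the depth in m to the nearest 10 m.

3360 m

Working in km (1 km = 1000 m; β in km⁻¹ = β in m⁻¹ × 1000):
Invert Athy's law: Z = ln(n₀/n) / β
Z = ln(0.67/0.16) / 0.426 = ln(4.188) / 0.426 = 1.4321 / 0.426 = 3.362 km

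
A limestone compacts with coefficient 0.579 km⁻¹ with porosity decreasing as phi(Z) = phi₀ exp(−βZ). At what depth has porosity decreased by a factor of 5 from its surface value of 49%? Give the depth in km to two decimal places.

2.78 km

phi/phi₀ = 1/5 ⇒ exp(−β·Z) = 1/5 ⇒ Z = ln(5) / β
Z = 1.6094 / 0.579 = 2.780 km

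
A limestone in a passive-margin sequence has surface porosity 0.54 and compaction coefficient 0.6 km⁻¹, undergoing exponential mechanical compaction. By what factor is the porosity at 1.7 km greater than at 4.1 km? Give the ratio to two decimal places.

4.22

n(d₁)/n(d₂) = e^(−k·d₁)/e^(−k·d₂) = e^{k(d₂−d₁)}
= exp(0.6 × 2.4) = exp(1.44) = 4.2207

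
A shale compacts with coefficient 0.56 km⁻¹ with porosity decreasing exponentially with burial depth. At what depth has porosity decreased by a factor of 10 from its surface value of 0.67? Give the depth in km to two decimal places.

n/n₀ = 1/10 ⇒ exp(−k·d) = 1/10 ⇒ d = ln(10) / k
d = 2.3026 / 0.56 = 4.112 km

4.11 km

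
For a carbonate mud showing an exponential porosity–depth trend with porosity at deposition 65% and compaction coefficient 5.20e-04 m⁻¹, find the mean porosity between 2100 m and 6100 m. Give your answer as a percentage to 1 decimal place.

Working in km (1 km = 1000 m; k in km⁻¹ = k in m⁻¹ × 1000):
⟨phi⟩ = (1/(d₂−d₁)) ∫ phi₀ e^(−kd) dd = phi₀·(e^(−k·d₁) − e^(−k·d₂)) / (k·(d₂−d₁))
e^(−0.52×2.1) = 0.3355; e^(−0.52×6.1) = 0.0419
⟨phi⟩ = 0.65 × (0.3355 − 0.0419) / (0.52 × 4) = 0.65 × 0.1412 = 0.0918

9.2%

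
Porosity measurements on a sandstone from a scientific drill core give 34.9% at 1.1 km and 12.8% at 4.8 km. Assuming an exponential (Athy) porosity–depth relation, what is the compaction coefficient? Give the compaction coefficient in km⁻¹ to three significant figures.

Athy: φ(Z) = φ₀ e^(−βZ) ⇒ φ₁/φ₂ = e^{β(Z₂−Z₁)} ⇒ β = ln(φ₁/φ₂)/(Z₂−Z₁)
β = ln(0.349/0.128) / (4.8 − 1.1) = ln(2.727) / 3.7 = 1.0030 / 3.7 = 0.2711 km⁻¹

0.271 km⁻¹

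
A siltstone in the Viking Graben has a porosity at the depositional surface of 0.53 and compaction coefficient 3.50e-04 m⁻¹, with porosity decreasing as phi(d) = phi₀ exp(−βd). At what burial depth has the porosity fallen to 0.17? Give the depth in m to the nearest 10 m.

3250 m

Working in km (1 km = 1000 m; β in km⁻¹ = β in m⁻¹ × 1000):
Invert Athy's law: d = ln(phi₀/phi) / β
d = ln(0.53/0.17) / 0.35 = ln(3.118) / 0.35 = 1.1371 / 0.35 = 3.249 km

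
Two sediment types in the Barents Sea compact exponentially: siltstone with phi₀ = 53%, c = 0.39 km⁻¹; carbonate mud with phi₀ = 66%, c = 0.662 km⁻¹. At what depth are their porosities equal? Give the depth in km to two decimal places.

0.81 km

Set phi₀ₐ e^(−cₐz) = phi₀ᵦ e^(−cᵦz) ⇒ ln(phi₀ₐ/phi₀ᵦ) = (cₐ − cᵦ)·z
z = ln(0.53/0.66) / (0.39 − 0.662) = -0.2194 / -0.272 = 0.806 km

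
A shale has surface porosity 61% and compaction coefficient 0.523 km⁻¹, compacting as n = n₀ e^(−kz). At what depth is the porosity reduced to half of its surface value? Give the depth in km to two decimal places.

n/n₀ = 1/2 ⇒ exp(−k·z) = 1/2 ⇒ z = ln(2) / k
z = 0.6931 / 0.523 = 1.325 km

1.33 km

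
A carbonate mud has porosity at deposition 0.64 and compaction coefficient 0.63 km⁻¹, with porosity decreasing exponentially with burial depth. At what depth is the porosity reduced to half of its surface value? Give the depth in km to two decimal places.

1.10 km

φ/φ₀ = 1/2 ⇒ exp(−c·Z) = 1/2 ⇒ Z = ln(2) / c
Z = 0.6931 / 0.63 = 1.100 km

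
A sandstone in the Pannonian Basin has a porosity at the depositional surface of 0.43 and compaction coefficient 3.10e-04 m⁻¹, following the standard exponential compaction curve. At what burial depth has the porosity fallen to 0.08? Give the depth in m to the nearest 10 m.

5430 m

Working in km (1 km = 1000 m; c in km⁻¹ = c in m⁻¹ × 1000):
Invert Athy's law: z = ln(φ₀/φ) / c
z = ln(0.43/0.08) / 0.31 = ln(5.375) / 0.31 = 1.6818 / 0.31 = 5.425 km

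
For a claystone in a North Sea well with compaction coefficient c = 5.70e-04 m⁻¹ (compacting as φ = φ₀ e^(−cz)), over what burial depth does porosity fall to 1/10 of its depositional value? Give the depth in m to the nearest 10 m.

Working in km (1 km = 1000 m; c in km⁻¹ = c in m⁻¹ × 1000):
φ/φ₀ = 1/10 ⇒ exp(−c·z) = 1/10 ⇒ z = ln(10) / c
z = 2.3026 / 0.57 = 4.040 km

4040 m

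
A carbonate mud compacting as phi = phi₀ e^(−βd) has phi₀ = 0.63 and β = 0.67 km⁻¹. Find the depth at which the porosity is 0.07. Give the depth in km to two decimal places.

3.28 km

Invert Athy's law: d = ln(phi₀/phi) / β
d = ln(0.63/0.07) / 0.67 = ln(9) / 0.67 = 2.1972 / 0.67 = 3.279 km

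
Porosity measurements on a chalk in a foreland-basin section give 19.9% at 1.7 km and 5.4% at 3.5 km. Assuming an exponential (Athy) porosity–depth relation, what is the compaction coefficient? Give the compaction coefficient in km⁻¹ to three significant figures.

Athy: phi(Z) = phi₀ e^(−kZ) ⇒ phi₁/phi₂ = e^{k(Z₂−Z₁)} ⇒ k = ln(phi₁/phi₂)/(Z₂−Z₁)
k = ln(0.199/0.054) / (3.5 − 1.7) = ln(3.685) / 1.8 = 1.3043 / 1.8 = 0.7246 km⁻¹

0.725 km⁻¹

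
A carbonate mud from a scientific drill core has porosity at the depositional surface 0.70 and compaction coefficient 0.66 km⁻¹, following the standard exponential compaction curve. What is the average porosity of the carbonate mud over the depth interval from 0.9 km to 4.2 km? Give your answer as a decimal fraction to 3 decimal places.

0.157

⟨n⟩ = (1/(Z₂−Z₁)) ∫ n₀ e^(−cZ) dZ = n₀·(e^(−c·Z₁) − e^(−c·Z₂)) / (c·(Z₂−Z₁))
e^(−0.66×0.9) = 0.5521; e^(−0.66×4.2) = 0.0625
⟨n⟩ = 0.7 × (0.5521 − 0.0625) / (0.66 × 3.3) = 0.7 × 0.2248 = 0.1573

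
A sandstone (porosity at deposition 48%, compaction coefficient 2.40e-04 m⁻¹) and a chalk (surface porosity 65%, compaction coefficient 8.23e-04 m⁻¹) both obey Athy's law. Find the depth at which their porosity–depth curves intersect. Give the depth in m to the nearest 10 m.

Working in km (1 km = 1000 m; k in km⁻¹ = k in m⁻¹ × 1000):
Set n₀ₐ e^(−kₐz) = n₀ᵦ e^(−kᵦz) ⇒ ln(n₀ₐ/n₀ᵦ) = (kₐ − kᵦ)·z
z = ln(0.48/0.65) / (0.24 − 0.823) = -0.3032 / -0.583 = 0.520 km

520 m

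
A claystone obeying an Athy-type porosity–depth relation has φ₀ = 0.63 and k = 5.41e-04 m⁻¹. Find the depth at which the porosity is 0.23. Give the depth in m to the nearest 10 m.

1860 m

Working in km (1 km = 1000 m; k in km⁻¹ = k in m⁻¹ × 1000):
Invert Athy's law: Z = ln(φ₀/φ) / k
Z = ln(0.63/0.23) / 0.541 = ln(2.739) / 0.541 = 1.0076 / 0.541 = 1.863 km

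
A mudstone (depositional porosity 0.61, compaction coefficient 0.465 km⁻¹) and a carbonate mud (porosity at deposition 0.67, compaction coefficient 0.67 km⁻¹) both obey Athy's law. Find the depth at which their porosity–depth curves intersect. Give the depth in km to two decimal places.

0.46 km

Set n₀ₐ e^(−kₐd) = n₀ᵦ e^(−kᵦd) ⇒ ln(n₀ₐ/n₀ᵦ) = (kₐ − kᵦ)·d
d = ln(0.61/0.67) / (0.465 − 0.67) = -0.0938 / -0.205 = 0.458 km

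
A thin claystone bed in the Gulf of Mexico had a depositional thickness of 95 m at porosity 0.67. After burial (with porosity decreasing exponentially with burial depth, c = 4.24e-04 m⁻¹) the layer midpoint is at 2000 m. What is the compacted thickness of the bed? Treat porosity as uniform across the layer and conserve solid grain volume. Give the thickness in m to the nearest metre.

44 m

Working in km (1 km = 1000 m; c in km⁻¹ = c in m⁻¹ × 1000):
Porosity at 2 km: phi = 0.67·exp(−0.424×2) = 0.2869
Solid-volume conservation: h(1−phi) = h₀(1−phi₀) ⇒ h = h₀·(1−phi₀)/(1−phi)
h = 0.095 × (1 − 0.67)/(1 − 0.2869) = 0.095 × 0.4628 = 0.0440 km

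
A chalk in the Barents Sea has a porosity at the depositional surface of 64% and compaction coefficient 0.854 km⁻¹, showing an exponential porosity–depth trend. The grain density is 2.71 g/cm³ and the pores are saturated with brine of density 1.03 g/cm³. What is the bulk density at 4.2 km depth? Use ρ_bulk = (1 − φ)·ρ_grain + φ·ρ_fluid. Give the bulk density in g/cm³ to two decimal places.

Porosity at depth: φ = 0.64·exp(−0.854×4.2) = 0.64×0.0277 = 0.0177
Bulk density: ρ_b = (1−φ)ρ_g + φ·ρ_f = 0.9823×2.71 + 0.0177×1.03
       = 2.662 + 0.018 = 2.680 g/cm³

2.68 g/cm³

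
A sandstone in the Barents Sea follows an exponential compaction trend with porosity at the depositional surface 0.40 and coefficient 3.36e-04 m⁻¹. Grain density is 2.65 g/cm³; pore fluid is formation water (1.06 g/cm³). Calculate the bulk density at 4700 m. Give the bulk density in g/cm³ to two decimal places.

Working in km (1 km = 1000 m; β in km⁻¹ = β in m⁻¹ × 1000):
Porosity at depth: φ = 0.4·exp(−0.336×4.7) = 0.4×0.2061 = 0.0825
Bulk density: ρ_b = (1−φ)ρ_g + φ·ρ_f = 0.9175×2.65 + 0.0825×1.06
       = 2.431 + 0.087 = 2.519 g/cm³

2.52 g/cm³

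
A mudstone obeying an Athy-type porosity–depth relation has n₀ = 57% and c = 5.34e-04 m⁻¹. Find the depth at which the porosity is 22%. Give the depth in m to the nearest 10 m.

Working in km (1 km = 1000 m; c in km⁻¹ = c in m⁻¹ × 1000):
Invert Athy's law: d = ln(n₀/n) / c
d = ln(0.57/0.22) / 0.534 = ln(2.591) / 0.534 = 0.9520 / 0.534 = 1.783 km

1780 m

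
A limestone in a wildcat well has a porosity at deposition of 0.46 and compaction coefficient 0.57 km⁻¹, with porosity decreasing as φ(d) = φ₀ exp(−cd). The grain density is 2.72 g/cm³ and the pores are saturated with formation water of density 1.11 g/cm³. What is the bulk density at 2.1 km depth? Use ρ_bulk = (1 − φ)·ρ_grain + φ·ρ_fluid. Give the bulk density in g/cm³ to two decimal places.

2.50 g/cm³

Porosity at depth: φ = 0.46·exp(−0.57×2.1) = 0.46×0.3021 = 0.1390
Bulk density: ρ_b = (1−φ)ρ_g + φ·ρ_f = 0.8610×2.72 + 0.1390×1.11
       = 2.342 + 0.154 = 2.496 g/cm³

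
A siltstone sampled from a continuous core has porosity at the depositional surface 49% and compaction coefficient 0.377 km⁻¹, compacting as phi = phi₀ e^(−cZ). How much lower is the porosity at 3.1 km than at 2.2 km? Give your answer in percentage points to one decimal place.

6.2 percentage points

phi(2.2) = 0.49·e^(−0.377×2.2) = 0.2138
phi(3.1) = 0.49·e^(−0.377×3.1) = 0.1523
Δphi = 0.2138 − 0.1523 = 0.0615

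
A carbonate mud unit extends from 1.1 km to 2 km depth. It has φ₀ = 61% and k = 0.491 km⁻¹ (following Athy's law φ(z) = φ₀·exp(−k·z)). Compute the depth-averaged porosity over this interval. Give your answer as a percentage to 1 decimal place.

⟨φ⟩ = (1/(z₂−z₁)) ∫ φ₀ e^(−kz) dz = φ₀·(e^(−k·z₁) − e^(−k·z₂)) / (k·(z₂−z₁))
e^(−0.491×1.1) = 0.5827; e^(−0.491×2) = 0.3746
⟨φ⟩ = 0.61 × (0.5827 − 0.3746) / (0.491 × 0.9) = 0.61 × 0.4710 = 0.2873

28.7%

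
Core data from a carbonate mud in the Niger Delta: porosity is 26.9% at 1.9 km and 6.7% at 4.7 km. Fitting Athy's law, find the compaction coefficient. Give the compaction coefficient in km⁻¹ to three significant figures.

Athy: phi(d) = phi₀ e^(−cd) ⇒ phi₁/phi₂ = e^{c(d₂−d₁)} ⇒ c = ln(phi₁/phi₂)/(d₂−d₁)
c = ln(0.269/0.067) / (4.7 − 1.9) = ln(4.015) / 2.8 = 1.3900 / 2.8 = 0.4964 km⁻¹

0.496 km⁻¹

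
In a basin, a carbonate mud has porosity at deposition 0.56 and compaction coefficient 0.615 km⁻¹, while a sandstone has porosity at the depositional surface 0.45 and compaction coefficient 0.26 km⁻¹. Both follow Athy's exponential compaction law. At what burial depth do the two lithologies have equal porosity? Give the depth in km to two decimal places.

Set n₀ₐ e^(−cₐZ) = n₀ᵦ e^(−cᵦZ) ⇒ ln(n₀ₐ/n₀ᵦ) = (cₐ − cᵦ)·Z
Z = ln(0.56/0.45) / (0.615 − 0.26) = 0.2187 / 0.355 = 0.616 km

0.62 km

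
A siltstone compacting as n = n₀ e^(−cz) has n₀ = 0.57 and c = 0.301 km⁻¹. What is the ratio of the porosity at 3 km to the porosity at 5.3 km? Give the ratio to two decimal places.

2.00

n(z₁)/n(z₂) = e^(−c·z₁)/e^(−c·z₂) = e^{c(z₂−z₁)}
= exp(0.301 × 2.3) = exp(0.6923) = 1.9983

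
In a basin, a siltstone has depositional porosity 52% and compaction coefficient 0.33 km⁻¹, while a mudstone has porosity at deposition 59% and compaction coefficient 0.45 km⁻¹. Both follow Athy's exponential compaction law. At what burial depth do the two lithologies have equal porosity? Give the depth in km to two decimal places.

Set n₀ₐ e^(−cₐZ) = n₀ᵦ e^(−cᵦZ) ⇒ ln(n₀ₐ/n₀ᵦ) = (cₐ − cᵦ)·Z
Z = ln(0.52/0.59) / (0.33 − 0.45) = -0.1263 / -0.12 = 1.052 km

1.05 km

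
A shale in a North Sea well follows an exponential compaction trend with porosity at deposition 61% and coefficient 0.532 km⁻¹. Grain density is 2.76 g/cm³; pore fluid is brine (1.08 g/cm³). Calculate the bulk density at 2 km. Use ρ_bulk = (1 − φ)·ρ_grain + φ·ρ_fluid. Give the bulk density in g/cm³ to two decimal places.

2.41 g/cm³

Porosity at depth: φ = 0.61·exp(−0.532×2) = 0.61×0.3451 = 0.2105
Bulk density: ρ_b = (1−φ)ρ_g + φ·ρ_f = 0.7895×2.76 + 0.2105×1.08
       = 2.179 + 0.227 = 2.406 g/cm³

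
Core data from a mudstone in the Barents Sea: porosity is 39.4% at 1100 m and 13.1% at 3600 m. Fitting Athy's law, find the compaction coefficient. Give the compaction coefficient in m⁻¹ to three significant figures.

0.000440 m⁻¹

Working in km (1 km = 1000 m; c in km⁻¹ = c in m⁻¹ × 1000):
Athy: φ(d) = φ₀ e^(−cd) ⇒ φ₁/φ₂ = e^{c(d₂−d₁)} ⇒ c = ln(φ₁/φ₂)/(d₂−d₁)
c = ln(0.394/0.131) / (3.6 − 1.1) = ln(3.008) / 2.5 = 1.1012 / 2.5 = 0.4405 km⁻¹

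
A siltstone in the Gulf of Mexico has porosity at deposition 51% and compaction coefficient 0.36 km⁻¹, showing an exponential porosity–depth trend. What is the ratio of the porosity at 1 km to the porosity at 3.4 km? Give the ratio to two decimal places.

2.37

n(Z₁)/n(Z₂) = e^(−β·Z₁)/e^(−β·Z₂) = e^{β(Z₂−Z₁)}
= exp(0.36 × 2.4) = exp(0.864) = 2.3726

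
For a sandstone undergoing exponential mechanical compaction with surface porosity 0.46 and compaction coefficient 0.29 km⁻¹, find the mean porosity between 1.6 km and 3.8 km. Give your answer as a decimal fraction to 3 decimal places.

0.214

⟨phi⟩ = (1/(Z₂−Z₁)) ∫ phi₀ e^(−βZ) dZ = phi₀·(e^(−β·Z₁) − e^(−β·Z₂)) / (β·(Z₂−Z₁))
e^(−0.29×1.6) = 0.6288; e^(−0.29×3.8) = 0.3322
⟨phi⟩ = 0.46 × (0.6288 − 0.3322) / (0.29 × 2.2) = 0.46 × 0.4648 = 0.2138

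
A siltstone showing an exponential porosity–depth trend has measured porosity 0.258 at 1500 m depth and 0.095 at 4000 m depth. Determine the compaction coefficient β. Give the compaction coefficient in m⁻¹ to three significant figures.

0.000400 m⁻¹

Working in km (1 km = 1000 m; β in km⁻¹ = β in m⁻¹ × 1000):
Athy: n(Z) = n₀ e^(−βZ) ⇒ n₁/n₂ = e^{β(Z₂−Z₁)} ⇒ β = ln(n₁/n₂)/(Z₂−Z₁)
β = ln(0.258/0.095) / (4 − 1.5) = ln(2.716) / 2.5 = 0.9991 / 2.5 = 0.3996 km⁻¹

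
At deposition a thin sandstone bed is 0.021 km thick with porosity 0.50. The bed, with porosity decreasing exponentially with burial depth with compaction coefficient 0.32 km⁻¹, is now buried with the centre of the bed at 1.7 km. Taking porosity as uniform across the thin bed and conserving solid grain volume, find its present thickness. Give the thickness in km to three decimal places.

0.015 km

Porosity at 1.7 km: φ = 0.5·exp(−0.32×1.7) = 0.2902
Solid-volume conservation: h(1−φ) = h₀(1−φ₀) ⇒ h = h₀·(1−φ₀)/(1−φ)
h = 0.021 × (1 − 0.5)/(1 − 0.2902) = 0.021 × 0.7044 = 0.0148 km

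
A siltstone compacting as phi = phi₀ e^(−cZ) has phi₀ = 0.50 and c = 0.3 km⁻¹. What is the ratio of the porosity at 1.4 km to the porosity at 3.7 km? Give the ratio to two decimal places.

phi(Z₁)/phi(Z₂) = e^(−c·Z₁)/e^(−c·Z₂) = e^{c(Z₂−Z₁)}
= exp(0.3 × 2.3) = exp(0.69) = 1.9937

1.99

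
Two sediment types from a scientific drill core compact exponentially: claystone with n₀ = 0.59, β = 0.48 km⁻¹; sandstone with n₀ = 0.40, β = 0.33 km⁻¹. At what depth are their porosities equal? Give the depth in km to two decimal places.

Set n₀ₐ e^(−βₐd) = n₀ᵦ e^(−βᵦd) ⇒ ln(n₀ₐ/n₀ᵦ) = (βₐ − βᵦ)·d
d = ln(0.59/0.4) / (0.48 − 0.33) = 0.3887 / 0.15 = 2.591 km

2.59 km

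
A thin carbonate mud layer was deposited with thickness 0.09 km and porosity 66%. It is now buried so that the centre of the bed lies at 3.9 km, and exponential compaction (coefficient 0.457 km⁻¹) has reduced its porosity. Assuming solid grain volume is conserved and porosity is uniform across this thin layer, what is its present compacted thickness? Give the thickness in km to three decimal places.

0.034 km

Porosity at 3.9 km: φ = 0.66·exp(−0.457×3.9) = 0.1110
Solid-volume conservation: h(1−φ) = h₀(1−φ₀) ⇒ h = h₀·(1−φ₀)/(1−φ)
h = 0.09 × (1 − 0.66)/(1 − 0.1110) = 0.09 × 0.3825 = 0.0344 km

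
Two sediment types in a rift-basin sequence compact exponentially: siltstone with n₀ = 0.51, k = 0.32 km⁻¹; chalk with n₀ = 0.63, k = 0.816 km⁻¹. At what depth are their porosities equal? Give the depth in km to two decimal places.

0.43 km

Set n₀ₐ e^(−kₐd) = n₀ᵦ e^(−kᵦd) ⇒ ln(n₀ₐ/n₀ᵦ) = (kₐ − kᵦ)·d
d = ln(0.51/0.63) / (0.32 − 0.816) = -0.2113 / -0.496 = 0.426 km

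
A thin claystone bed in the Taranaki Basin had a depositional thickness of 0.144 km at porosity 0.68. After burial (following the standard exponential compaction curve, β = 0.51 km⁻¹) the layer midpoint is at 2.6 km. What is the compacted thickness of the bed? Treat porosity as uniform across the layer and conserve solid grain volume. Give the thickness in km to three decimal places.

0.056 km

Porosity at 2.6 km: phi = 0.68·exp(−0.51×2.6) = 0.1806
Solid-volume conservation: h(1−phi) = h₀(1−phi₀) ⇒ h = h₀·(1−phi₀)/(1−phi)
h = 0.144 × (1 − 0.68)/(1 − 0.1806) = 0.144 × 0.3905 = 0.0562 km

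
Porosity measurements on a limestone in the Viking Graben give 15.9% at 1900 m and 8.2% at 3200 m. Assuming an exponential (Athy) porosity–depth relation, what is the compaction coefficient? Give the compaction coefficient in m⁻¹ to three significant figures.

0.000509 m⁻¹

Working in km (1 km = 1000 m; β in km⁻¹ = β in m⁻¹ × 1000):
Athy: φ(z) = φ₀ e^(−βz) ⇒ φ₁/φ₂ = e^{β(z₂−z₁)} ⇒ β = ln(φ₁/φ₂)/(z₂−z₁)
β = ln(0.159/0.082) / (3.2 − 1.9) = ln(1.939) / 1.3 = 0.6622 / 1.3 = 0.5094 km⁻¹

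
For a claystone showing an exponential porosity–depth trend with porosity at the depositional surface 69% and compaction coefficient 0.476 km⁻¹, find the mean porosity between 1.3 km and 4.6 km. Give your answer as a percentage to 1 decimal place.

18.7%

⟨n⟩ = (1/(d₂−d₁)) ∫ n₀ e^(−cd) dd = n₀·(e^(−c·d₁) − e^(−c·d₂)) / (c·(d₂−d₁))
e^(−0.476×1.3) = 0.5386; e^(−0.476×4.6) = 0.1120
⟨n⟩ = 0.69 × (0.5386 − 0.1120) / (0.476 × 3.3) = 0.69 × 0.2716 = 0.1874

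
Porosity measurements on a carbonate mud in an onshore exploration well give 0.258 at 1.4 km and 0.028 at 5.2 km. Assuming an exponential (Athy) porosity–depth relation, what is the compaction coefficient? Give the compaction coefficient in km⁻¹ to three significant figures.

0.584 km⁻¹

Athy: n(z) = n₀ e^(−βz) ⇒ n₁/n₂ = e^{β(z₂−z₁)} ⇒ β = ln(n₁/n₂)/(z₂−z₁)
β = ln(0.258/0.028) / (5.2 − 1.4) = ln(9.214) / 3.8 = 2.2208 / 3.8 = 0.5844 km⁻¹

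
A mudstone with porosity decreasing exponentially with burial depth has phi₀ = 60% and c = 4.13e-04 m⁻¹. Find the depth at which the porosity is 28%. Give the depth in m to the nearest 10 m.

Working in km (1 km = 1000 m; c in km⁻¹ = c in m⁻¹ × 1000):
Invert Athy's law: z = ln(phi₀/phi) / c
z = ln(0.6/0.28) / 0.413 = ln(2.143) / 0.413 = 0.7621 / 0.413 = 1.845 km

1850 m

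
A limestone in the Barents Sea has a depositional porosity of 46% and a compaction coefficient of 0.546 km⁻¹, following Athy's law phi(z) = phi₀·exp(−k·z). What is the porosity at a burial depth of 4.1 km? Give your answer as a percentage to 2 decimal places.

phi = phi₀·exp(−k·z) = 0.46 × exp(−0.546 × 4.1) = 0.46 × exp(−2.239)
  = 0.46 × 0.1066 = 0.0490

4.90%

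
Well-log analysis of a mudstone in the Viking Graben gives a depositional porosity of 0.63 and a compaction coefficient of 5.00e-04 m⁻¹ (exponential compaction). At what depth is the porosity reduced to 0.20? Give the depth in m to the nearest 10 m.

2290 m

Working in km (1 km = 1000 m; c in km⁻¹ = c in m⁻¹ × 1000):
Invert Athy's law: d = ln(phi₀/phi) / c
d = ln(0.63/0.2) / 0.5 = ln(3.15) / 0.5 = 1.1474 / 0.5 = 2.295 km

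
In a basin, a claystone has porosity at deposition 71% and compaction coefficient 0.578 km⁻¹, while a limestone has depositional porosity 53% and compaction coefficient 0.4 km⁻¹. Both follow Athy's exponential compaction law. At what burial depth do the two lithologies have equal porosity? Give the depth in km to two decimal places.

Set φ₀ₐ e^(−cₐd) = φ₀ᵦ e^(−cᵦd) ⇒ ln(φ₀ₐ/φ₀ᵦ) = (cₐ − cᵦ)·d
d = ln(0.71/0.53) / (0.578 − 0.4) = 0.2924 / 0.178 = 1.643 km

1.64 km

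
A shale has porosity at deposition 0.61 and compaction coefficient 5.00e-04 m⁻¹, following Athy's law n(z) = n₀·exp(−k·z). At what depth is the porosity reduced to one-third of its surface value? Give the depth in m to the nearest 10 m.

Working in km (1 km = 1000 m; k in km⁻¹ = k in m⁻¹ × 1000):
n/n₀ = 1/3 ⇒ exp(−k·z) = 1/3 ⇒ z = ln(3) / k
z = 1.0986 / 0.5 = 2.197 km

2200 m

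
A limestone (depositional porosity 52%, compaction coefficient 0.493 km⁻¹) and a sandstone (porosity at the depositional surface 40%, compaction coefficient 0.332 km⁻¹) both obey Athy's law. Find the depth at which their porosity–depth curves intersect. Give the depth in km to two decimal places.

1.63 km

Set phi₀ₐ e^(−βₐZ) = phi₀ᵦ e^(−βᵦZ) ⇒ ln(phi₀ₐ/phi₀ᵦ) = (βₐ − βᵦ)·Z
Z = ln(0.52/0.4) / (0.493 − 0.332) = 0.2624 / 0.161 = 1.630 km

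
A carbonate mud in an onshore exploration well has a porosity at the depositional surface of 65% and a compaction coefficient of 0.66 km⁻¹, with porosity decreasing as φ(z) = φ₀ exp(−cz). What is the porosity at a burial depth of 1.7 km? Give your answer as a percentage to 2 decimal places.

21.17%

φ = φ₀·exp(−c·z) = 0.65 × exp(−0.66 × 1.7) = 0.65 × exp(−1.122)
  = 0.65 × 0.3256 = 0.2117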